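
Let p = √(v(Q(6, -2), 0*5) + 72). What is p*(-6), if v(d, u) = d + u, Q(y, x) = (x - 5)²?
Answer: -66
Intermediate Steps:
Q(y, x) = (-5 + x)²
p = 11 (p = √(((-5 - 2)² + 0*5) + 72) = √(((-7)² + 0) + 72) = √((49 + 0) + 72) = √(49 + 72) = √121 = 11)
p*(-6) = 11*(-6) = -66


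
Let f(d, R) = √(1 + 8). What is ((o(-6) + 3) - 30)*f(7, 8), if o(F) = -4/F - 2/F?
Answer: -78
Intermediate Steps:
f(d, R) = 3 (f(d, R) = √9 = 3)
o(F) = -6/F
((o(-6) + 3) - 30)*f(7, 8) = ((-6/(-6) + 3) - 30)*3 = ((-6*(-⅙) + 3) - 30)*3 = ((1 + 3) - 30)*3 = (4 - 30)*3 = -26*3 = -78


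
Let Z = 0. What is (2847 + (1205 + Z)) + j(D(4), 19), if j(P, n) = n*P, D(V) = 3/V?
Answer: 16265/4 ≈ 4066.3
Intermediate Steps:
j(P, n) = P*n
(2847 + (1205 + Z)) + j(D(4), 19) = (2847 + (1205 + 0)) + (3/4)*19 = (2847 + 1205) + (3*(1/4))*19 = 4052 + (3/4)*19 = 4052 + 57/4 = 16265/4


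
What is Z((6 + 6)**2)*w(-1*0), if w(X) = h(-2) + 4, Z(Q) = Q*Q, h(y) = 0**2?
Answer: 82944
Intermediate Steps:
h(y) = 0
Z(Q) = Q**2
w(X) = 4 (w(X) = 0 + 4 = 4)
Z((6 + 6)**2)*w(-1*0) = ((6 + 6)**2)**2*4 = (12**2)**2*4 = 144**2*4 = 20736*4 = 82944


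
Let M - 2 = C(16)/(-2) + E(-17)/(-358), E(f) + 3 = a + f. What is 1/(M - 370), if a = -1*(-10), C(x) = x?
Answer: -179/67299 ≈ -0.0026598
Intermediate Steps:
a = 10
E(f) = 7 + f (E(f) = -3 + (10 + f) = 7 + f)
M = -1069/179 (M = 2 + (16/(-2) + (7 - 17)/(-358)) = 2 + (16*(-½) - 10*(-1/358)) = 2 + (-8 + 5/179) = 2 - 1427/179 = -1069/179 ≈ -5.9721)
1/(M - 370) = 1/(-1069/179 - 370) = 1/(-67299/179) = -179/67299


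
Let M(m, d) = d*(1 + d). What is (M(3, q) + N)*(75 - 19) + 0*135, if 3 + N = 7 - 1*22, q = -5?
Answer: 112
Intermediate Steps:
N = -18 (N = -3 + (7 - 1*22) = -3 + (7 - 22) = -3 - 15 = -18)
(M(3, q) + N)*(75 - 19) + 0*135 = (-5*(1 - 5) - 18)*(75 - 19) + 0*135 = (-5*(-4) - 18)*56 + 0 = (20 - 18)*56 + 0 = 2*56 + 0 = 112 + 0 = 112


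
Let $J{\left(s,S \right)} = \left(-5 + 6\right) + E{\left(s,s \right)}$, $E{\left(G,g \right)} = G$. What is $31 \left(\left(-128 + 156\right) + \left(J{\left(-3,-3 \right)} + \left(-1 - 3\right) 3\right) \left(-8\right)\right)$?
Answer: $4340$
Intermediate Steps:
$J{\left(s,S \right)} = 1 + s$ ($J{\left(s,S \right)} = \left(-5 + 6\right) + s = 1 + s$)
$31 \left(\left(-128 + 156\right) + \left(J{\left(-3,-3 \right)} + \left(-1 - 3\right) 3\right) \left(-8\right)\right) = 31 \left(\left(-128 + 156\right) + \left(\left(1 - 3\right) + \left(-1 - 3\right) 3\right) \left(-8\right)\right) = 31 \left(28 + \left(-2 - 12\right) \left(-8\right)\right) = 31 \left(28 - -112\right) = 31 \left(28 + 112\right) = 31 \cdot 140 = 4340$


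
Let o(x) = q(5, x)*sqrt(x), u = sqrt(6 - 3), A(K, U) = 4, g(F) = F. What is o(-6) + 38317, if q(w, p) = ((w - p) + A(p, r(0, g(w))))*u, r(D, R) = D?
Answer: 38317 + 45*I*sqrt(2) ≈ 38317.0 + 63.64*I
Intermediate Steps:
u = sqrt(3) ≈ 1.7320
q(w, p) = sqrt(3)*(4 + w - p) (q(w, p) = ((w - p) + 4)*sqrt(3) = (4 + w - p)*sqrt(3) = sqrt(3)*(4 + w - p))
o(x) = sqrt(3)*sqrt(x)*(9 - x) (o(x) = (sqrt(3)*(4 + 5 - x))*sqrt(x) = (sqrt(3)*(9 - x))*sqrt(x) = sqrt(3)*sqrt(x)*(9 - x))
o(-6) + 38317 = sqrt(3)*sqrt(-6)*(9 - 1*(-6)) + 38317 = sqrt(3)*(I*sqrt(6))*(9 + 6) + 38317 = sqrt(3)*(I*sqrt(6))*15 + 38317 = 45*I*sqrt(2) + 38317 = 38317 + 45*I*sqrt(2)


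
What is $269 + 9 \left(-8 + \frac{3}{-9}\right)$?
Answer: $194$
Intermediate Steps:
$269 + 9 \left(-8 + \frac{3}{-9}\right) = 269 + 9 \left(-8 + 3 \left(- \frac{1}{9}\right)\right) = 269 + 9 \left(-8 - \frac{1}{3}\right) = 269 + 9 \left(- \frac{25}{3}\right) = 269 - 75 = 194$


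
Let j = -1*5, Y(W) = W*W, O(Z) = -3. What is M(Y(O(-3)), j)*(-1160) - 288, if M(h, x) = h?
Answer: -10728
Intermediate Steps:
Y(W) = W²
j = -5
M(Y(O(-3)), j)*(-1160) - 288 = (-3)²*(-1160) - 288 = 9*(-1160) - 288 = -10440 - 288 = -10728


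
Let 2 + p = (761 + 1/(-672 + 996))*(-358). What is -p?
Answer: 44135459/162 ≈ 2.7244e+5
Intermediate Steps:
p = -44135459/162 (p = -2 + (761 + 1/(-672 + 996))*(-358) = -2 + (761 + 1/324)*(-358) = -2 + (246565/324)*(-358) = -2 - 44135135/162 = -44135459/162 ≈ -2.7244e+5)
-p = -1*(-44135459/162) = 44135459/162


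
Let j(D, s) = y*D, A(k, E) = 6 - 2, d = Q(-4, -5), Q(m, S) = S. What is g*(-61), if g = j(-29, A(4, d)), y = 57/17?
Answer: 100833/17 ≈ 5931.4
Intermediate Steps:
d = -5
y = 57/17 (y = 57*(1/17) = 57/17 ≈ 3.3529)
A(k, E) = 4
j(D, s) = 57*D/17
g = -1653/17 (g = (57/17)*(-29) = -1653/17 ≈ -97.235)
g*(-61) = -1653/17*(-61) = 100833/17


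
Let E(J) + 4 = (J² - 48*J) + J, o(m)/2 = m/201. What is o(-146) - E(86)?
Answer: -673642/201 ≈ -3351.5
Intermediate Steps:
o(m) = 2*m/201 (o(m) = 2*(m/201) = 2*m/201)
E(J) = -4 + J² - 47*J (E(J) = -4 + ((J² - 48*J) + J) = -4 + (J² - 47*J) = -4 + J² - 47*J)
o(-146) - E(86) = (2/201)*(-146) - (-4 + 86² - 47*86) = -292/201 - (-4 + 7396 - 4042) = -292/201 - 1*3350 = -292/201 - 3350 = -673642/201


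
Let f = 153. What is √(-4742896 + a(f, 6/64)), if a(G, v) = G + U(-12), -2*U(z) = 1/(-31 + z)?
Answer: I*√35077327142/86 ≈ 2177.8*I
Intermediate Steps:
U(z) = -1/(2*(-31 + z))
a(G, v) = 1/86 + G (a(G, v) = G - 1/(-62 + 2*(-12)) = G - 1/(-62 - 24) = G - 1/(-86) = G - 1*(-1/86) = G + 1/86 = 1/86 + G)
√(-4742896 + a(f, 6/64)) = √(-4742896 + (1/86 + 153)) = √(-4742896 + 13159/86) = √(-407875897/86) = I*√35077327142/86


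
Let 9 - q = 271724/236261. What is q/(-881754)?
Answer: -1854625/208324081794 ≈ -8.9026e-6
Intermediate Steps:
q = 1854625/236261 (q = 9 - 271724/236261 = 1854625/236261 ≈ 7.8499)
q/(-881754) = (1854625/236261)/(-881754) = (1854625/236261)*(-1/881754) = -1854625/208324081794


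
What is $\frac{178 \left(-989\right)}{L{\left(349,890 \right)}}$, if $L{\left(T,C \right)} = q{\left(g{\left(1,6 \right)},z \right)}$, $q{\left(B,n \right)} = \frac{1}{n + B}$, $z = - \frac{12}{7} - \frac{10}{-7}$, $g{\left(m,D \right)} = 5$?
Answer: $- \frac{5809386}{7} \approx -8.2991 \cdot 10^{5}$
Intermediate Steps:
$z = - \frac{2}{7}$ ($z = \left(-12\right) \frac{1}{7} - - \frac{10}{7} = - \frac{12}{7} + \frac{10}{7} = - \frac{2}{7} \approx -0.28571$)
$q{\left(B,n \right)} = \frac{1}{B + n}$
$L{\left(T,C \right)} = \frac{7}{33}$ ($L{\left(T,C \right)} = \frac{1}{5 - \frac{2}{7}} = \frac{1}{\frac{33}{7}} = \frac{7}{33}$)
$\frac{178 \left(-989\right)}{L{\left(349,890 \right)}} = \frac{178 \left(-989\right)}{\frac{7}{33}} = \left(-176042\right) \frac{33}{7} = - \frac{5809386}{7}$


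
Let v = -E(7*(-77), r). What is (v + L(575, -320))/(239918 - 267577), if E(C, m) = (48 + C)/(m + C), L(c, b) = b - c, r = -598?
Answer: 1018106/31448283 ≈ 0.032374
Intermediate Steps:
E(C, m) = (48 + C)/(C + m)
v = -491/1137 (v = -(48 + 7*(-77))/(7*(-77) - 598) = -(48 - 539)/(-539 - 598) = -(-491)/(-1137) = -(-1)*(-491)/1137 = -1*491/1137 = -491/1137 ≈ -0.43184)
(v + L(575, -320))/(239918 - 267577) = (-491/1137 + (-320 - 1*575))/(239918 - 267577) = (-491/1137 + (-320 - 575))/(-27659) = (-491/1137 - 895)*(-1/27659) = -1018106/1137*(-1/27659) = 1018106/31448283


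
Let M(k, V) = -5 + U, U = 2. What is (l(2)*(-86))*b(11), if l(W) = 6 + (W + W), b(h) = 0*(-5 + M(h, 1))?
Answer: 0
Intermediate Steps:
M(k, V) = -3 (M(k, V) = -5 + 2 = -3)
b(h) = 0 (b(h) = 0*(-5 - 3) = 0*(-8) = 0)
l(W) = 6 + 2*W
(l(2)*(-86))*b(11) = ((6 + 2*2)*(-86))*0 = ((6 + 4)*(-86))*0 = (10*(-86))*0 = -860*0 = 0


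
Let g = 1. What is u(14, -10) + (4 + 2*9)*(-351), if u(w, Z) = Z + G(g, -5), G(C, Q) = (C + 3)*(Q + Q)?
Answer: -7772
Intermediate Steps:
G(C, Q) = 2*Q*(3 + C) (G(C, Q) = (3 + C)*(2*Q) = 2*Q*(3 + C))
u(w, Z) = -40 + Z (u(w, Z) = Z + 2*(-5)*(3 + 1) = Z + 2*(-5)*4 = Z - 40 = -40 + Z)
u(14, -10) + (4 + 2*9)*(-351) = (-40 - 10) + (4 + 2*9)*(-351) = -50 + (4 + 18)*(-351) = -50 + 22*(-351) = -50 - 7722 = -7772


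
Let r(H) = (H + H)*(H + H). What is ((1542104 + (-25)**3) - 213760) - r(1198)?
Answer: -4428097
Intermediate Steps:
r(H) = 4*H**2 (r(H) = (2*H)*(2*H) = 4*H**2)
((1542104 + (-25)**3) - 213760) - r(1198) = ((1542104 + (-25)**3) - 213760) - 4*1198**2 = ((1542104 - 15625) - 213760) - 4*1435204 = (1526479 - 213760) - 1*5740816 = 1312719 - 5740816 = -4428097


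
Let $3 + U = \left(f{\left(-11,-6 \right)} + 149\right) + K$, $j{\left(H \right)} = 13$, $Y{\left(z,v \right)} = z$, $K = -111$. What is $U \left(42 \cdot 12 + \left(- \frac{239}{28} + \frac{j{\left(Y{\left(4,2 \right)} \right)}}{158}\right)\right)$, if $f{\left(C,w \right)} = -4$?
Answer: $\frac{33980619}{2212} \approx 15362.0$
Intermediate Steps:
$U = 31$ ($U = -3 + \left(\left(-4 + 149\right) - 111\right) = -3 + \left(145 - 111\right) = -3 + 34 = 31$)
$U \left(42 \cdot 12 + \left(- \frac{239}{28} + \frac{j{\left(Y{\left(4,2 \right)} \right)}}{158}\right)\right) = 31 \left(42 \cdot 12 + \left(- \frac{239}{28} + \frac{13}{158}\right)\right) = 31 \left(504 + \left(\left(-239\right) \frac{1}{28} + 13 \cdot \frac{1}{158}\right)\right) = 31 \left(504 + \left(- \frac{239}{28} + \frac{13}{158}\right)\right) = 31 \left(504 - \frac{18699}{2212}\right) = 31 \cdot \frac{1096149}{2212} = \frac{33980619}{2212}$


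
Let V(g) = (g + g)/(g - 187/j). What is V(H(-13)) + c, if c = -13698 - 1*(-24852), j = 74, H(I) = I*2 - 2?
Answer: 25201030/2259 ≈ 11156.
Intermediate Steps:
H(I) = -2 + 2*I (H(I) = 2*I - 2 = -2 + 2*I)
c = 11154 (c = -13698 + 24852 = 11154)
V(g) = 2*g/(-187/74 + g) (V(g) = (g + g)/(g - 187/74) = (2*g)/(g - 187*1/74) = (2*g)/(g - 187/74) = (2*g)/(-187/74 + g) = 2*g/(-187/74 + g))
V(H(-13)) + c = 148*(-2 + 2*(-13))/(-187 + 74*(-2 + 2*(-13))) + 11154 = 148*(-2 - 26)/(-187 + 74*(-2 - 26)) + 11154 = 148*(-28)/(-187 + 74*(-28)) + 11154 = 148*(-28)/(-187 - 2072) + 11154 = 148*(-28)/(-2259) + 11154 = 148*(-28)*(-1/2259) + 11154 = 4144/2259 + 11154 = 25201030/2259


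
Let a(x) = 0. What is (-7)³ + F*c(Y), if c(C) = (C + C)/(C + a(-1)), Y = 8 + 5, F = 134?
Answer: -75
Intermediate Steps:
Y = 13
c(C) = 2 (c(C) = (C + C)/(C + 0) = (2*C)/C = 2)
(-7)³ + F*c(Y) = (-7)³ + 134*2 = -343 + 268 = -75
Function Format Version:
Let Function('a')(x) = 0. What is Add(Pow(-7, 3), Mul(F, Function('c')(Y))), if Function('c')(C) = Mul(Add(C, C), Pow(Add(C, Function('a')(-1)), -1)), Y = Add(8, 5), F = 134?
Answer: -75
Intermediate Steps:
Y = 13
Function('c')(C) = 2 (Function('c')(C) = Mul(Add(C, C), Pow(Add(C, 0), -1)) = Mul(Mul(2, C), Pow(C, -1)) = 2)
Add(Pow(-7, 3), Mul(F, Function('c')(Y))) = Add(Pow(-7, 3), Mul(134, 2)) = Add(-343, 268) = -75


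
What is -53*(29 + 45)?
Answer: -3922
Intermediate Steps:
-53*(29 + 45) = -53*74 = -3922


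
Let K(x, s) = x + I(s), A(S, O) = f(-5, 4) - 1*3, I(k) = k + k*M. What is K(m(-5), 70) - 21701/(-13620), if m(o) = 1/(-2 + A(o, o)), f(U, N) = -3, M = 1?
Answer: 3853597/27240 ≈ 141.47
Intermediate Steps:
I(k) = 2*k (I(k) = k + k*1 = k + k = 2*k)
A(S, O) = -6 (A(S, O) = -3 - 1*3 = -3 - 3 = -6)
m(o) = -⅛ (m(o) = 1/(-2 - 6) = 1/(-8) = -⅛)
K(x, s) = x + 2*s
K(m(-5), 70) - 21701/(-13620) = (-⅛ + 2*70) - 21701/(-13620) = (-⅛ + 140) - 21701*(-1)/13620 = 1119/8 - 1*(-21701/13620) = 1119/8 + 21701/13620 = 3853597/27240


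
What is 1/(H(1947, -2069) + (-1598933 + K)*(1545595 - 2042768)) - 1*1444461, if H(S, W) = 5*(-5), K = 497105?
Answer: -791274482324188958/547799132219 ≈ -1.4445e+6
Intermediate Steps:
H(S, W) = -25
1/(H(1947, -2069) + (-1598933 + K)*(1545595 - 2042768)) - 1*1444461 = 1/(-25 + (-1598933 + 497105)*(1545595 - 2042768)) - 1*1444461 = 1/(-25 - 1101828*(-497173)) - 1444461 = 1/(-25 + 547799132244) - 1444461 = 1/547799132219 - 1444461 = -791274482324188958/547799132219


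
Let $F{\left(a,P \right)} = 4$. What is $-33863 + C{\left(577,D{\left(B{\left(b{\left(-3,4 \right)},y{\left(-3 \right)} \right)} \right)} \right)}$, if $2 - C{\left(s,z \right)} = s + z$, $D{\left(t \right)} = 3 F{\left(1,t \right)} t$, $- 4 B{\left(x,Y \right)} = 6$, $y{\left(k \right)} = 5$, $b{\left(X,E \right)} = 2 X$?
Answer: $-34420$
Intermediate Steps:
$B{\left(x,Y \right)} = - \frac{3}{2}$ ($B{\left(x,Y \right)} = \left(- \frac{1}{4}\right) 6 = - \frac{3}{2}$)
$D{\left(t \right)} = 12 t$ ($D{\left(t \right)} = 3 \cdot 4 t = 12 t$)
$C{\left(s,z \right)} = 2 - s - z$ ($C{\left(s,z \right)} = 2 - \left(s + z\right) = 2 - s - z$)
$-33863 + C{\left(577,D{\left(B{\left(b{\left(-3,4 \right)},y{\left(-3 \right)} \right)} \right)} \right)} = -33863 - \left(575 - 18\right) = -33863 - 557 = -34420$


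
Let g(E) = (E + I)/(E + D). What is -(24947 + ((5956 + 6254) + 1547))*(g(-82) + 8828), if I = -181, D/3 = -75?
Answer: -104905605136/307 ≈ -3.4171e+8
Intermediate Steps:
D = -225 (D = 3*(-75) = -225)
g(E) = (-181 + E)/(-225 + E) (g(E) = (E - 181)/(E - 225) = (-181 + E)/(-225 + E))
-(24947 + ((5956 + 6254) + 1547))*(g(-82) + 8828) = -(24947 + ((5956 + 6254) + 1547))*((-181 - 82)/(-225 - 82) + 8828) = -(24947 + (12210 + 1547))*(-263/(-307) + 8828) = -(24947 + 13757)*(-1/307*(-263) + 8828) = -38704*(263/307 + 8828) = -38704*2710459/307 = -1*104905605136/307 = -104905605136/307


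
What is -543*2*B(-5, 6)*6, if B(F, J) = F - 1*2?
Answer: 45612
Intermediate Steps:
B(F, J) = -2 + F (B(F, J) = F - 2 = -2 + F)
-543*2*B(-5, 6)*6 = -543*2*(-2 - 5)*6 = -543*2*(-7)*6 = -(-7602)*6 = -543*(-84) = 45612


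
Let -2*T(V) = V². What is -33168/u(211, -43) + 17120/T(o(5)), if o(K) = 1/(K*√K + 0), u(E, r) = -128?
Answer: -34237927/8 ≈ -4.2797e+6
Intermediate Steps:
o(K) = K^(-3/2) (o(K) = 1/(K^(3/2) + 0) = 1/(K^(3/2)) = K^(-3/2))
T(V) = -V²/2
-33168/u(211, -43) + 17120/T(o(5)) = -33168/(-128) + 17120/((-(5^(-3/2))²/2)) = -33168*(-1/128) + 17120/((-(√5/25)²/2)) = 2073/8 + 17120/((-½*1/125)) = 2073/8 + 17120/(-1/250) = 2073/8 + 17120*(-250) = 2073/8 - 4280000 = -34237927/8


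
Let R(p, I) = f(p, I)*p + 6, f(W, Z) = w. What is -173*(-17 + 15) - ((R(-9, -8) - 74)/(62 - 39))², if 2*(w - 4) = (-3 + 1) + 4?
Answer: 170265/529 ≈ 321.86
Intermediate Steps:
w = 5 (w = 4 + ((-3 + 1) + 4)/2 = 4 + (-2 + 4)/2 = 4 + (½)*2 = 4 + 1 = 5)
f(W, Z) = 5
R(p, I) = 6 + 5*p (R(p, I) = 5*p + 6 = 6 + 5*p)
-173*(-17 + 15) - ((R(-9, -8) - 74)/(62 - 39))² = -173*(-17 + 15) - (((6 + 5*(-9)) - 74)/(62 - 39))² = -173*(-2) - (((6 - 45) - 74)/23)² = 346 - ((-39 - 74)*(1/23))² = 346 - (-113*1/23)² = 346 - (-113/23)² = 346 - 1*12769/529 = 346 - 12769/529 = 170265/529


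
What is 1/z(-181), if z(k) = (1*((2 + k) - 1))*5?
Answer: -1/900 ≈ -0.0011111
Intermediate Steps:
z(k) = 5 + 5*k (z(k) = (1*(1 + k))*5 = (1 + k)*5 = 5 + 5*k)
1/z(-181) = 1/(5 + 5*(-181)) = 1/(5 - 905) = 1/(-900) = -1/900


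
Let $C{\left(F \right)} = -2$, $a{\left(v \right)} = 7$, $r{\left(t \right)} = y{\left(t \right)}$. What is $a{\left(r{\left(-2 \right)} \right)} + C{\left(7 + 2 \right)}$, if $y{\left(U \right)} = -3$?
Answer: $5$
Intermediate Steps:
$r{\left(t \right)} = -3$
$a{\left(r{\left(-2 \right)} \right)} + C{\left(7 + 2 \right)} = 7 - 2 = 5$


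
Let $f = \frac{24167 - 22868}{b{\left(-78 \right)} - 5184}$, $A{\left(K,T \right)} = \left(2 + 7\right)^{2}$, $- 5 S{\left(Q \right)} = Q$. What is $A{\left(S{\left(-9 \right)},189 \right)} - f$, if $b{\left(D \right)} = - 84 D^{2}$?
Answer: $\frac{13938913}{172080} \approx 81.003$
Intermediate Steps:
$S{\left(Q \right)} = - \frac{Q}{5}$
$A{\left(K,T \right)} = 81$ ($A{\left(K,T \right)} = 9^{2} = 81$)
$f = - \frac{433}{172080}$ ($f = \frac{24167 - 22868}{- 84 \left(-78\right)^{2} - 5184} = \frac{1299}{\left(-84\right) 6084 - 5184} = \frac{1299}{-511056 - 5184} = \frac{1299}{-516240} = 1299 \left(- \frac{1}{516240}\right) = - \frac{433}{172080} \approx -0.0025163$)
$A{\left(S{\left(-9 \right)},189 \right)} - f = 81 - - \frac{433}{172080} = 81 + \frac{433}{172080} = \frac{13938913}{172080}$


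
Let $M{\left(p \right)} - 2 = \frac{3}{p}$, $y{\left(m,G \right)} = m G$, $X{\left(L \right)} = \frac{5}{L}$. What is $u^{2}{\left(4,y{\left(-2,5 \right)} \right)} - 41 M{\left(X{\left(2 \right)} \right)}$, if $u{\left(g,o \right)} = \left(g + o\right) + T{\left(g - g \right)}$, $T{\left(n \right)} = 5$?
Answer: $- \frac{651}{5} \approx -130.2$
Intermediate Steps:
$y{\left(m,G \right)} = G m$
$M{\left(p \right)} = 2 + \frac{3}{p}$
$u{\left(g,o \right)} = 5 + g + o$ ($u{\left(g,o \right)} = \left(g + o\right) + 5 = 5 + g + o$)
$u^{2}{\left(4,y{\left(-2,5 \right)} \right)} - 41 M{\left(X{\left(2 \right)} \right)} = \left(5 + 4 + 5 \left(-2\right)\right)^{2} - 41 \left(2 + \frac{3}{5 \cdot \frac{1}{2}}\right) = \left(5 + 4 - 10\right)^{2} - 41 \left(2 + \frac{3}{5 \cdot \frac{1}{2}}\right) = \left(-1\right)^{2} - 41 \left(2 + \frac{3}{\frac{5}{2}}\right) = 1 - 41 \left(2 + 3 \cdot \frac{2}{5}\right) = 1 - 41 \left(2 + \frac{6}{5}\right) = 1 - \frac{656}{5} = - \frac{651}{5}$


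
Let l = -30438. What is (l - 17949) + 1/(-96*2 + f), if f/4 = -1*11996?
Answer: -2331092113/48176 ≈ -48387.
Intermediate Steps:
f = -47984 (f = 4*(-1*11996) = 4*(-11996) = -47984)
(l - 17949) + 1/(-96*2 + f) = (-30438 - 17949) + 1/(-96*2 - 47984) = -48387 + 1/(-192 - 47984) = -48387 + 1/(-48176) = -48387 - 1/48176 = -2331092113/48176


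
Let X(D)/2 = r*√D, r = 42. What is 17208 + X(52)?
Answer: 17208 + 168*√13 ≈ 17814.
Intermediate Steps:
X(D) = 84*√D (X(D) = 2*(42*√D) = 84*√D)
17208 + X(52) = 17208 + 84*√52 = 17208 + 84*(2*√13) = 17208 + 168*√13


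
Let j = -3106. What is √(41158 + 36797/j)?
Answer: √396946647806/3106 ≈ 202.85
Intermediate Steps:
√(41158 + 36797/j) = √(41158 + 36797/(-3106)) = √(41158 + 36797*(-1/3106)) = √(41158 - 36797/3106) = √(127799951/3106) = √396946647806/3106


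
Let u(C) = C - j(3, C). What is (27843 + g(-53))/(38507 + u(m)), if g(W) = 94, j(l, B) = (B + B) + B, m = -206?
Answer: 27937/38919 ≈ 0.71782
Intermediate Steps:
j(l, B) = 3*B (j(l, B) = 2*B + B = 3*B)
u(C) = -2*C (u(C) = C - 3*C = -2*C)
(27843 + g(-53))/(38507 + u(m)) = (27843 + 94)/(38507 - 2*(-206)) = 27937/(38507 + 412) = 27937/38919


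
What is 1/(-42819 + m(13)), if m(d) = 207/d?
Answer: -13/556440 ≈ -2.3363e-5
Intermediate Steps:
1/(-42819 + m(13)) = 1/(-42819 + 207/13) = 1/(-556440/13) = -13/556440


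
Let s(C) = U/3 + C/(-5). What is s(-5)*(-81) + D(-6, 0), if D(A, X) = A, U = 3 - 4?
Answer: -60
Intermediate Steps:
U = -1
s(C) = -⅓ - C/5 (s(C) = -1/3 + C/(-5) = -1*⅓ + C*(-⅕) = -⅓ - C/5)
s(-5)*(-81) + D(-6, 0) = (-⅓ - ⅕*(-5))*(-81) - 6 = (-⅓ + 1)*(-81) - 6 = (⅔)*(-81) - 6 = -54 - 6 = -60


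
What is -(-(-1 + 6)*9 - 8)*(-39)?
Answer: -2067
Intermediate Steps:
-(-(-1 + 6)*9 - 8)*(-39) = -(-1*5*9 - 8)*(-39) = -(-5*9 - 8)*(-39) = -(-45 - 8)*(-39) = -(-53)*(-39) = -1*2067 = -2067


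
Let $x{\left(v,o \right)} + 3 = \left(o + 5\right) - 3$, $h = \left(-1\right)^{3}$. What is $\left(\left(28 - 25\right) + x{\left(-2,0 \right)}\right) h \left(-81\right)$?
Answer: $162$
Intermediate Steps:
$h = -1$
$x{\left(v,o \right)} = -1 + o$ ($x{\left(v,o \right)} = -3 + \left(\left(o + 5\right) - 3\right) = -3 + \left(\left(5 + o\right) - 3\right) = -3 + \left(2 + o\right) = -1 + o$)
$\left(\left(28 - 25\right) + x{\left(-2,0 \right)}\right) h \left(-81\right) = \left(\left(28 - 25\right) + \left(-1 + 0\right)\right) \left(-1\right) \left(-81\right) = \left(3 - 1\right) \left(-1\right) \left(-81\right) = 2 \left(-1\right) \left(-81\right) = \left(-2\right) \left(-81\right) = 162$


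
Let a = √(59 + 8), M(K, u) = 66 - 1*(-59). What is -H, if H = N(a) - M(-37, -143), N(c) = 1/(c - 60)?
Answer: 441685/3533 + √67/3533 ≈ 125.02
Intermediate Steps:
M(K, u) = 125 (M(K, u) = 66 + 59 = 125)
a = √67 ≈ 8.1853
N(c) = 1/(-60 + c)
H = -125 + 1/(-60 + √67) (H = 1/(-60 + √67) - 1*125 = 1/(-60 + √67) - 125 = -125 + 1/(-60 + √67) ≈ -125.02)
-H = -(-441685/3533 - √67/3533) = 441685/3533 + √67/3533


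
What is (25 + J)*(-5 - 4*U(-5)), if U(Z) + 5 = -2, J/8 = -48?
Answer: -8257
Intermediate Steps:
J = -384 (J = 8*(-48) = -384)
U(Z) = -7 (U(Z) = -5 - 2 = -7)
(25 + J)*(-5 - 4*U(-5)) = (25 - 384)*(-5 - 4*(-7)) = -359*(-5 + 28) = -359*23 = -8257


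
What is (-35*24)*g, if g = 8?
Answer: -6720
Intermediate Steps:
(-35*24)*g = -35*24*8 = -840*8 = -6720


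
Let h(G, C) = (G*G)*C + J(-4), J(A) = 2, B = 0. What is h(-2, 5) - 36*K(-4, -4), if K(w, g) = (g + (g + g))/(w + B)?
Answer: -86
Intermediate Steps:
K(w, g) = 3*g/w (K(w, g) = (g + (g + g))/(w + 0) = (g + 2*g)/w = (3*g)/w = 3*g/w)
h(G, C) = 2 + C*G² (h(G, C) = (G*G)*C + 2 = G²*C + 2 = C*G² + 2 = 2 + C*G²)
h(-2, 5) - 36*K(-4, -4) = (2 + 5*(-2)²) - 108*(-4)/(-4) = (2 + 5*4) - 108*(-4)*(-1)/4 = (2 + 20) - 36*3 = 22 - 108 = -86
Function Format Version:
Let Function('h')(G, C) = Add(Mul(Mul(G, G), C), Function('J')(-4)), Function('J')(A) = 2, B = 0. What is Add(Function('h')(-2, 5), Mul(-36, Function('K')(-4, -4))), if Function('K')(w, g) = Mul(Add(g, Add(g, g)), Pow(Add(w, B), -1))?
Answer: -86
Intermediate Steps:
Function('K')(w, g) = Mul(3, g, Pow(w, -1)) (Function('K')(w, g) = Mul(Add(g, Add(g, g)), Pow(Add(w, 0), -1)) = Mul(Add(g, Mul(2, g)), Pow(w, -1)) = Mul(Mul(3, g), Pow(w, -1)) = Mul(3, g, Pow(w, -1)))
Function('h')(G, C) = Add(2, Mul(C, Pow(G, 2))) (Function('h')(G, C) = Add(Mul(Mul(G, G), C), 2) = Add(Mul(Pow(G, 2), C), 2) = Add(Mul(C, Pow(G, 2)), 2) = Add(2, Mul(C, Pow(G, 2))))
Add(Function('h')(-2, 5), Mul(-36, Function('K')(-4, -4))) = Add(Add(2, Mul(5, Pow(-2, 2))), Mul(-36, Mul(3, -4, Pow(-4, -1)))) = Add(Add(2, Mul(5, 4)), Mul(-36, Mul(3, -4, Rational(-1, 4)))) = Add(Add(2, 20), Mul(-36, 3)) = Add(22, -108) = -86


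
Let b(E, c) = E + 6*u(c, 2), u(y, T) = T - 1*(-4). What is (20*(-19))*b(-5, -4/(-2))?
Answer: -11780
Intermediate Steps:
u(y, T) = 4 + T (u(y, T) = T + 4 = 4 + T)
b(E, c) = 36 + E (b(E, c) = E + 6*(4 + 2) = E + 6*6 = E + 36 = 36 + E)
(20*(-19))*b(-5, -4/(-2)) = (20*(-19))*(36 - 5) = -380*31 = -11780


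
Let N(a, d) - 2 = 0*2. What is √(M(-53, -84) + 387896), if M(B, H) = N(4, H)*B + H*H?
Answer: √394846 ≈ 628.37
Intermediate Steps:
N(a, d) = 2 (N(a, d) = 2 + 0*2 = 2 + 0 = 2)
M(B, H) = H² + 2*B (M(B, H) = 2*B + H*H = 2*B + H² = H² + 2*B)
√(M(-53, -84) + 387896) = √(((-84)² + 2*(-53)) + 387896) = √((7056 - 106) + 387896) = √(6950 + 387896) = √394846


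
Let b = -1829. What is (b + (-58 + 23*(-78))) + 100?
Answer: -3581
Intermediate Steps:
(b + (-58 + 23*(-78))) + 100 = (-1829 + (-58 + 23*(-78))) + 100 = (-1829 + (-58 - 1794)) + 100 = (-1829 - 1852) + 100 = -3681 + 100 = -3581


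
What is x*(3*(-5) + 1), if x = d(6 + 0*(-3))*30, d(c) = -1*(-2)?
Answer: -840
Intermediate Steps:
d(c) = 2
x = 60 (x = 2*30 = 60)
x*(3*(-5) + 1) = 60*(3*(-5) + 1) = 60*(-15 + 1) = 60*(-14) = -840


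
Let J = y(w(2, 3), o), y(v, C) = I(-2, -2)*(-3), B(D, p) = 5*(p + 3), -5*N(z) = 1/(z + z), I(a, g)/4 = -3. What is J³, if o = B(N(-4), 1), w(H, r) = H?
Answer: 46656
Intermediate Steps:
I(a, g) = -12 (I(a, g) = 4*(-3) = -12)
N(z) = -1/(10*z) (N(z) = -1/(5*(z + z)) = -1/(2*z)/5 = -1/(10*z))
B(D, p) = 15 + 5*p (B(D, p) = 5*(3 + p) = 15 + 5*p)
o = 20 (o = 15 + 5*1 = 15 + 5 = 20)
y(v, C) = 36 (y(v, C) = -12*(-3) = 36)
J = 36
J³ = 36³ = 46656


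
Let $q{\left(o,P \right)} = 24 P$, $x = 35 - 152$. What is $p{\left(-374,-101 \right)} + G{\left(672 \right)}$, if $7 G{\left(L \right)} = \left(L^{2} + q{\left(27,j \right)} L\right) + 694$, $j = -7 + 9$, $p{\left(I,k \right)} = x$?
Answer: $\frac{483715}{7} \approx 69102.0$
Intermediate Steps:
$x = -117$
$p{\left(I,k \right)} = -117$
$j = 2$
$G{\left(L \right)} = \frac{694}{7} + \frac{L^{2}}{7} + \frac{48 L}{7}$ ($G{\left(L \right)} = \frac{\left(L^{2} + 24 \cdot 2 L\right) + 694}{7} = \frac{\left(L^{2} + 48 L\right) + 694}{7} = \frac{694 + L^{2} + 48 L}{7} = \frac{694}{7} + \frac{L^{2}}{7} + \frac{48 L}{7}$)
$p{\left(-374,-101 \right)} + G{\left(672 \right)} = -117 + \left(\frac{694}{7} + \frac{672^{2}}{7} + \frac{48}{7} \cdot 672\right) = -117 + \left(\frac{694}{7} + \frac{1}{7} \cdot 451584 + 4608\right) = -117 + \left(\frac{694}{7} + 64512 + 4608\right) = -117 + \frac{484534}{7} = \frac{483715}{7}$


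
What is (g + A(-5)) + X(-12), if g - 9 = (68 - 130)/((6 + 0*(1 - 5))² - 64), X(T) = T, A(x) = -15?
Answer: -221/14 ≈ -15.786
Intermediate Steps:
g = 157/14 (g = 9 + (68 - 130)/((6 + 0*(1 - 5))² - 64) = 9 - 62/((6 + 0*(-4))² - 64) = 9 - 62/((6 + 0)² - 64) = 9 - 62/(6² - 64) = 9 - 62/(36 - 64) = 9 - 62/(-28) = 9 - 62*(-1/28) = 9 + 31/14 = 157/14 ≈ 11.214)
(g + A(-5)) + X(-12) = (157/14 - 15) - 12 = -53/14 - 12 = -221/14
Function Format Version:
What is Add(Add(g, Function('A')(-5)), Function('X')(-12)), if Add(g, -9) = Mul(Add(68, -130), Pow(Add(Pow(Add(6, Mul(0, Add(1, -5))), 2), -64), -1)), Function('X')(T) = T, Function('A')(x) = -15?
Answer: Rational(-221, 14) ≈ -15.786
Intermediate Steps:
g = Rational(157, 14) (g = Add(9, Mul(Add(68, -130), Pow(Add(Pow(Add(6, Mul(0, Add(1, -5))), 2), -64), -1))) = Add(9, Mul(-62, Pow(Add(Pow(Add(6, Mul(0, -4)), 2), -64), -1))) = Add(9, Mul(-62, Pow(Add(Pow(Add(6, 0), 2), -64), -1))) = Add(9, Mul(-62, Pow(Add(Pow(6, 2), -64), -1))) = Add(9, Mul(-62, Pow(Add(36, -64), -1))) = Add(9, Mul(-62, Pow(-28, -1))) = Add(9, Mul(-62, Rational(-1, 28))) = Add(9, Rational(31, 14)) = Rational(157, 14) ≈ 11.214)
Add(Add(g, Function('A')(-5)), Function('X')(-12)) = Add(Add(Rational(157, 14), -15), -12) = Add(Rational(-53, 14), -12) = Rational(-221, 14)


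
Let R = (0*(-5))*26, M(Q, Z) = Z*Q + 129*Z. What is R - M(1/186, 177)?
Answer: -1415705/62 ≈ -22834.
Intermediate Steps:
M(Q, Z) = 129*Z + Q*Z (M(Q, Z) = Q*Z + 129*Z = 129*Z + Q*Z)
R = 0 (R = 0*26 = 0)
R - M(1/186, 177) = 0 - 177*(129 + 1/186) = 0 - 177*23995/186 = 0 - 1*1415705/62 = 0 - 1415705/62 = -1415705/62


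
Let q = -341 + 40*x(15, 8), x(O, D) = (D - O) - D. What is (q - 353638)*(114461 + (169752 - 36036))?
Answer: -87998352483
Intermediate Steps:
x(O, D) = -O
q = -941 (q = -341 + 40*(-1*15) = -341 + 40*(-15) = -341 - 600 = -941)
(q - 353638)*(114461 + (169752 - 36036)) = (-941 - 353638)*(114461 + (169752 - 36036)) = -354579*(114461 + 133716) = -354579*248177 = -87998352483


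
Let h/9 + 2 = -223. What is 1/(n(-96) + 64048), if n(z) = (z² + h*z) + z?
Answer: 1/267568 ≈ 3.7374e-6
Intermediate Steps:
h = -2025 (h = -18 + 9*(-223) = -18 - 2007 = -2025)
n(z) = z² - 2024*z (n(z) = (z² - 2025*z) + z = z² - 2024*z)
1/(n(-96) + 64048) = 1/(-96*(-2024 - 96) + 64048) = 1/(-96*(-2120) + 64048) = 1/(203520 + 64048) = 1/267568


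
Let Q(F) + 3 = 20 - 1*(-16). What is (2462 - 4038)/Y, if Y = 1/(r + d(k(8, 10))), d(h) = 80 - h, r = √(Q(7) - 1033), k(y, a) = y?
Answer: -113472 - 15760*I*√10 ≈ -1.1347e+5 - 49838.0*I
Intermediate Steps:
Q(F) = 33 (Q(F) = -3 + (20 - 1*(-16)) = -3 + (20 + 16) = -3 + 36 = 33)
r = 10*I*√10 (r = √(33 - 1033) = √(-1000) = 10*I*√10 ≈ 31.623*I)
Y = 1/(72 + 10*I*√10) (Y = 1/(10*I*√10 + (80 - 1*8)) = 1/(10*I*√10 + (80 - 8)) = 1/(10*I*√10 + 72) = 1/(72 + 10*I*√10) ≈ 0.011643 - 0.0051136*I)
(2462 - 4038)/Y = (2462 - 4038)/(9/773 - 5*I*√10/3092) = -1576/(9/773 - 5*I*√10/3092)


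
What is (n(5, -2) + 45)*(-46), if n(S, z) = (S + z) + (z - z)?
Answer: -2208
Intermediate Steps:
n(S, z) = S + z (n(S, z) = (S + z) + 0 = S + z)
(n(5, -2) + 45)*(-46) = ((5 - 2) + 45)*(-46) = (3 + 45)*(-46) = 48*(-46) = -2208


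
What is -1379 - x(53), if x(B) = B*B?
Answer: -4188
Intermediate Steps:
x(B) = B²
-1379 - x(53) = -1379 - 1*53² = -1379 - 1*2809 = -1379 - 2809 = -4188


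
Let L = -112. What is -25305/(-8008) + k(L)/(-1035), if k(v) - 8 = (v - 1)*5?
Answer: 4378733/1184040 ≈ 3.6981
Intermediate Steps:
k(v) = 3 + 5*v (k(v) = 8 + (v - 1)*5 = 8 + (-1 + v)*5 = 8 + (-5 + 5*v) = 3 + 5*v)
-25305/(-8008) + k(L)/(-1035) = -25305/(-8008) + (3 + 5*(-112))/(-1035) = -25305*(-1/8008) + (3 - 560)*(-1/1035) = 3615/1144 - 557*(-1/1035) = 3615/1144 + 557/1035 = 4378733/1184040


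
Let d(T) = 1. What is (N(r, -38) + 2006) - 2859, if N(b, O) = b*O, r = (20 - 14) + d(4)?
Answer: -1119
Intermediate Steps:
r = 7 (r = (20 - 14) + 1 = 6 + 1 = 7)
N(b, O) = O*b
(N(r, -38) + 2006) - 2859 = (-38*7 + 2006) - 2859 = (-266 + 2006) - 2859 = 1740 - 2859 = -1119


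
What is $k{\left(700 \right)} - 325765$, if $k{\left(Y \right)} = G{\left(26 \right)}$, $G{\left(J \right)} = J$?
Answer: $-325739$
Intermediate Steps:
$k{\left(Y \right)} = 26$
$k{\left(700 \right)} - 325765 = 26 - 325765 = -325739$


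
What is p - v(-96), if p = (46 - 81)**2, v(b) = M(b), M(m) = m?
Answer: 1321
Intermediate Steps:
v(b) = b
p = 1225 (p = (-35)**2 = 1225)
p - v(-96) = 1225 - 1*(-96) = 1225 + 96 = 1321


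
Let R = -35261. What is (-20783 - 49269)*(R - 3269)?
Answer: 2699103560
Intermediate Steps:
(-20783 - 49269)*(R - 3269) = (-20783 - 49269)*(-35261 - 3269) = -70052*(-38530) = 2699103560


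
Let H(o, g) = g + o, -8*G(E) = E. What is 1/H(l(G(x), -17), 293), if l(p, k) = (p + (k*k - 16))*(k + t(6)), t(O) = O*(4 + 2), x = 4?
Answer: 2/10941 ≈ 0.00018280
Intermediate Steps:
G(E) = -E/8
t(O) = 6*O (t(O) = O*6 = 6*O)
l(p, k) = (36 + k)*(-16 + p + k**2) (l(p, k) = (p + (k*k - 16))*(k + 6*6) = (p + (k**2 - 16))*(k + 36) = (p + (-16 + k**2))*(36 + k) = (-16 + p + k**2)*(36 + k) = (36 + k)*(-16 + p + k**2))
1/H(l(G(x), -17), 293) = 1/(293 + (-576 + (-17)**3 - 16*(-17) + 36*(-1/8*4) + 36*(-17)**2 - (-17)*4/8)) = 1/(293 + (-576 - 4913 + 272 + 36*(-1/2) + 36*289 - 17*(-1/2))) = 1/(293 + (-576 - 4913 + 272 - 18 + 10404 + 17/2)) = 1/(293 + 10355/2) = 1/(10941/2) = 2/10941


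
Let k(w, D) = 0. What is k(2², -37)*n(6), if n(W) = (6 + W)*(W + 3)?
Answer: 0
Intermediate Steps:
n(W) = (3 + W)*(6 + W) (n(W) = (6 + W)*(3 + W) = (3 + W)*(6 + W))
k(2², -37)*n(6) = 0*(18 + 6² + 9*6) = 0*(18 + 36 + 54) = 0*108 = 0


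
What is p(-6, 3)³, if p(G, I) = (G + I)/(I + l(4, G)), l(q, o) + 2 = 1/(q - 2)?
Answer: -8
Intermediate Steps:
l(q, o) = -2 + 1/(-2 + q) (l(q, o) = -2 + 1/(q - 2) = -2 + 1/(-2 + q))
p(G, I) = (G + I)/(-3/2 + I) (p(G, I) = (G + I)/(I + (5 - 2*4)/(-2 + 4)) = (G + I)/(I + (5 - 8)/2) = (G + I)/(I + (½)*(-3)) = (G + I)/(I - 3/2) = (G + I)/(-3/2 + I))
p(-6, 3)³ = (2*(-6 + 3)/(-3 + 2*3))³ = (2*(-3)/(-3 + 6))³ = (2*(-3)/3)³ = (2*(⅓)*(-3))³ = (-2)³ = -8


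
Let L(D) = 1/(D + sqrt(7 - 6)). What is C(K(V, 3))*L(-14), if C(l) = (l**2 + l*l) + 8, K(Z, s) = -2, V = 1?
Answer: -16/13 ≈ -1.2308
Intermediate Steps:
L(D) = 1/(1 + D) (L(D) = 1/(D + sqrt(1)) = 1/(D + 1) = 1/(1 + D))
C(l) = 8 + 2*l**2 (C(l) = (l**2 + l**2) + 8 = 2*l**2 + 8 = 8 + 2*l**2)
C(K(V, 3))*L(-14) = (8 + 2*(-2)**2)/(1 - 14) = (8 + 2*4)/(-13) = (8 + 8)*(-1/13) = 16*(-1/13) = -16/13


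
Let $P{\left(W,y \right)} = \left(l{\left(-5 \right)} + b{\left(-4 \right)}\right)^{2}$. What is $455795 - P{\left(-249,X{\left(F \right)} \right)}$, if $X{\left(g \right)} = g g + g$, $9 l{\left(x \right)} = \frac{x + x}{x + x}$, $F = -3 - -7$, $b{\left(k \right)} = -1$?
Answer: $\frac{36919331}{81} \approx 4.5579 \cdot 10^{5}$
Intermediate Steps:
$F = 4$ ($F = -3 + 7 = 4$)
$l{\left(x \right)} = \frac{1}{9}$ ($l{\left(x \right)} = \frac{\left(x + x\right) \frac{1}{x + x}}{9} = \frac{2 x \frac{1}{2 x}}{9} = \frac{1}{9} \cdot 1 = \frac{1}{9}$)
$X{\left(g \right)} = g + g^{2}$ ($X{\left(g \right)} = g^{2} + g = g + g^{2}$)
$P{\left(W,y \right)} = \frac{64}{81}$ ($P{\left(W,y \right)} = \left(\frac{1}{9} - 1\right)^{2} = \left(- \frac{8}{9}\right)^{2} = \frac{64}{81}$)
$455795 - P{\left(-249,X{\left(F \right)} \right)} = 455795 - \frac{64}{81} = \frac{36919331}{81}$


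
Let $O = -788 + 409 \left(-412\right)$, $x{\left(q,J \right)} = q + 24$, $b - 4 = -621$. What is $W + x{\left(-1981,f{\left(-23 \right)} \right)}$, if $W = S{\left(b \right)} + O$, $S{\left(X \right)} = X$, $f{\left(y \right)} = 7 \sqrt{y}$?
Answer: $-171870$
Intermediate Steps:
$b = -617$ ($b = 4 - 621 = -617$)
$x{\left(q,J \right)} = 24 + q$
$O = -169296$ ($O = -788 - 168508 = -169296$)
$W = -169913$ ($W = -617 - 169296 = -169913$)
$W + x{\left(-1981,f{\left(-23 \right)} \right)} = -169913 + \left(24 - 1981\right) = -169913 - 1957 = -171870$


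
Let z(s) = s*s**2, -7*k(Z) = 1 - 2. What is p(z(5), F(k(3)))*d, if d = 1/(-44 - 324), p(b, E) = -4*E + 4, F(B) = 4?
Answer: 3/92 ≈ 0.032609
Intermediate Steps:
k(Z) = 1/7 (k(Z) = -(1 - 2)/7 = -1/7*(-1) = 1/7)
z(s) = s**3
p(b, E) = 4 - 4*E
d = -1/368 (d = 1/(-368) = -1/368 ≈ -0.0027174)
p(z(5), F(k(3)))*d = (4 - 4*4)*(-1/368) = (4 - 16)*(-1/368) = -12*(-1/368) = 3/92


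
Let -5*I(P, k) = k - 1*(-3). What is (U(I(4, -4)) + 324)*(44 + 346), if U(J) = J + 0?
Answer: 126438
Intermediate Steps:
I(P, k) = -⅗ - k/5 (I(P, k) = -(k - 1*(-3))/5 = -(k + 3)/5 = -(3 + k)/5 = -⅗ - k/5)
U(J) = J
(U(I(4, -4)) + 324)*(44 + 346) = ((-⅗ - ⅕*(-4)) + 324)*(44 + 346) = ((-⅗ + ⅘) + 324)*390 = (⅕ + 324)*390 = (1621/5)*390 = 126438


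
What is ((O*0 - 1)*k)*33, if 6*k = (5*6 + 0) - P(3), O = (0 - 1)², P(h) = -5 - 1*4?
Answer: -429/2 ≈ -214.50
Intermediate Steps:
P(h) = -9 (P(h) = -5 - 4 = -9)
O = 1 (O = (-1)² = 1)
k = 13/2 (k = ((5*6 + 0) - 1*(-9))/6 = ((30 + 0) + 9)/6 = (30 + 9)/6 = (⅙)*39 = 13/2 ≈ 6.5000)
((O*0 - 1)*k)*33 = ((1*0 - 1)*(13/2))*33 = ((0 - 1)*(13/2))*33 = -1*13/2*33 = -13/2*33 = -429/2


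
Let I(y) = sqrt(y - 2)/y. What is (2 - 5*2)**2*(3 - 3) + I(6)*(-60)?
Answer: -20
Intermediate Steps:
I(y) = sqrt(-2 + y)/y
(2 - 5*2)**2*(3 - 3) + I(6)*(-60) = (2 - 5*2)**2*(3 - 3) + (sqrt(-2 + 6)/6)*(-60) = (2 - 10)**2*0 + (sqrt(4)/6)*(-60) = (-8)**2*0 + ((1/6)*2)*(-60) = 64*0 + (1/3)*(-60) = 0 - 20 = -20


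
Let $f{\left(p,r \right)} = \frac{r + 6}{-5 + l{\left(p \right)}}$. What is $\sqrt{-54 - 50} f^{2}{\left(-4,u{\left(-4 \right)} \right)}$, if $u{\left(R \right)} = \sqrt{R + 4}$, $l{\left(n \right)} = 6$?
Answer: $72 i \sqrt{26} \approx 367.13 i$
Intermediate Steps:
$u{\left(R \right)} = \sqrt{4 + R}$
$f{\left(p,r \right)} = 6 + r$ ($f{\left(p,r \right)} = \frac{r + 6}{-5 + 6} = \frac{6 + r}{1} = \left(6 + r\right) 1 = 6 + r$)
$\sqrt{-54 - 50} f^{2}{\left(-4,u{\left(-4 \right)} \right)} = \sqrt{-54 - 50} \left(6 + \sqrt{4 - 4}\right)^{2} = \sqrt{-104} \left(6 + \sqrt{0}\right)^{2} = 2 i \sqrt{26} \left(6 + 0\right)^{2} = 2 i \sqrt{26} \cdot 6^{2} = 2 i \sqrt{26} \cdot 36 = 72 i \sqrt{26}$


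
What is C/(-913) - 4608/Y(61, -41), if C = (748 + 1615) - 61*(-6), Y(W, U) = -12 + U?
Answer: 4062467/48389 ≈ 83.954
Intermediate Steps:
C = 2729 (C = 2363 + 366 = 2729)
C/(-913) - 4608/Y(61, -41) = 2729/(-913) - 4608/(-12 - 41) = 2729*(-1/913) - 4608/(-53) = -2729/913 - 4608*(-1/53) = -2729/913 + 4608/53 = 4062467/48389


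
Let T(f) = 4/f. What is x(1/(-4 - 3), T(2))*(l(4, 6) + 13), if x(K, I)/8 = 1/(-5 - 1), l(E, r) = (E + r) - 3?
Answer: -80/3 ≈ -26.667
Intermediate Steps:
l(E, r) = -3 + E + r
x(K, I) = -4/3 (x(K, I) = 8/(-5 - 1) = 8/(-6) = 8*(-⅙) = -4/3)
x(1/(-4 - 3), T(2))*(l(4, 6) + 13) = -4*((-3 + 4 + 6) + 13)/3 = -4*(7 + 13)/3 = -4/3*20 = -80/3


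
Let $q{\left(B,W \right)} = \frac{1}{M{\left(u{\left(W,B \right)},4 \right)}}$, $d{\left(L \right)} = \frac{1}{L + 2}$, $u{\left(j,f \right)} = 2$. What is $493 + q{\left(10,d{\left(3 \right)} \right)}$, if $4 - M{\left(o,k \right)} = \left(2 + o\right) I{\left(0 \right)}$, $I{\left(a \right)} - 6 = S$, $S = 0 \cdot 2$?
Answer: $\frac{9859}{20} \approx 492.95$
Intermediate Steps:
$S = 0$
$I{\left(a \right)} = 6$ ($I{\left(a \right)} = 6 + 0 = 6$)
$M{\left(o,k \right)} = -8 - 6 o$ ($M{\left(o,k \right)} = 4 - \left(2 + o\right) 6 = 4 - \left(12 + 6 o\right) = -8 - 6 o$)
$d{\left(L \right)} = \frac{1}{2 + L}$
$q{\left(B,W \right)} = - \frac{1}{20}$ ($q{\left(B,W \right)} = \frac{1}{-8 - 12} = \frac{1}{-20} = - \frac{1}{20}$)
$493 + q{\left(10,d{\left(3 \right)} \right)} = 493 - \frac{1}{20} = \frac{9859}{20}$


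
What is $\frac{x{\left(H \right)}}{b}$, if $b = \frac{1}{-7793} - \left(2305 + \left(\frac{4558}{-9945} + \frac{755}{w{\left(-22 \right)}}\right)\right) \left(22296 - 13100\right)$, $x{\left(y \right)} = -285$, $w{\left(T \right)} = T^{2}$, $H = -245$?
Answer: $\frac{22087894725}{1643564918455246} \approx 1.3439 \cdot 10^{-5}$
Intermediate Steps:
$b = - \frac{1643564918455246}{77501385}$ ($b = \frac{1}{-7793} - \left(2305 + \left(\frac{4558}{-9945} + \frac{755}{\left(-22\right)^{2}}\right)\right) \left(22296 - 13100\right) = - \frac{1}{7793} - \left(2305 + \left(4558 \left(- \frac{1}{9945}\right) + \frac{755}{484}\right)\right) 9196 = - \frac{1}{7793} - \left(2305 + \left(- \frac{4558}{9945} + 755 \cdot \frac{1}{484}\right)\right) 9196 = - \frac{1}{7793} - \left(2305 + \left(- \frac{4558}{9945} + \frac{755}{484}\right)\right) 9196 = - \frac{1}{7793} - \left(2305 + \frac{5302403}{4813380}\right) 9196 = - \frac{1}{7793} - \frac{11100143303}{4813380} \cdot 9196 = - \frac{1}{7793} - \frac{210902722757}{9945} = - \frac{1643564918455246}{77501385} \approx -2.1207 \cdot 10^{7}$)
$\frac{x{\left(H \right)}}{b} = - \frac{285}{- \frac{1643564918455246}{77501385}} = \left(-285\right) \left(- \frac{77501385}{1643564918455246}\right) = \frac{22087894725}{1643564918455246}$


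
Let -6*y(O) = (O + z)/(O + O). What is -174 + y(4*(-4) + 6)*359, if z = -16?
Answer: -15107/60 ≈ -251.78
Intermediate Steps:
y(O) = -(-16 + O)/(12*O) (y(O) = -(O - 16)/(6*(O + O)) = -(-16 + O)/(6*(2*O)) = -(-16 + O)*1/(2*O)/6 = -(-16 + O)/(12*O))
-174 + y(4*(-4) + 6)*359 = -174 + ((16 - (4*(-4) + 6))/(12*(4*(-4) + 6)))*359 = -174 + ((16 - (-16 + 6))/(12*(-16 + 6)))*359 = -174 + ((1/12)*(16 - 1*(-10))/(-10))*359 = -174 + ((1/12)*(-⅒)*(16 + 10))*359 = -174 + ((1/12)*(-⅒)*26)*359 = -174 - 13/60*359 = -174 - 4667/60 = -15107/60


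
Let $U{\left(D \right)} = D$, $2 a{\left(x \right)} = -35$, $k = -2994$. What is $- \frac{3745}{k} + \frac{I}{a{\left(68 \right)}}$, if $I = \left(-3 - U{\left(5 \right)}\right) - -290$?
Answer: $- \frac{1557541}{104790} \approx -14.863$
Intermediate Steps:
$a{\left(x \right)} = - \frac{35}{2}$ ($a{\left(x \right)} = \frac{1}{2} \left(-35\right) = - \frac{35}{2}$)
$I = 282$ ($I = \left(-3 - 5\right) - -290 = \left(-3 - 5\right) + 290 = -8 + 290 = 282$)
$- \frac{3745}{k} + \frac{I}{a{\left(68 \right)}} = - \frac{3745}{-2994} + \frac{282}{- \frac{35}{2}} = \left(-3745\right) \left(- \frac{1}{2994}\right) + 282 \left(- \frac{2}{35}\right) = \frac{3745}{2994} - \frac{564}{35} = - \frac{1557541}{104790}$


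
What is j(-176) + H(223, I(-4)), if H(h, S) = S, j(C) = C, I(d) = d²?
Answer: -160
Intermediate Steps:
j(-176) + H(223, I(-4)) = -176 + (-4)² = -176 + 16 = -160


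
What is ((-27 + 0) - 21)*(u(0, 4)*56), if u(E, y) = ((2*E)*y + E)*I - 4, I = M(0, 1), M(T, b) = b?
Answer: 10752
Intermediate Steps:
I = 1
u(E, y) = -4 + E + 2*E*y (u(E, y) = ((2*E)*y + E)*1 - 4 = (2*E*y + E)*1 - 4 = (E + 2*E*y)*1 - 4 = (E + 2*E*y) - 4 = -4 + E + 2*E*y)
((-27 + 0) - 21)*(u(0, 4)*56) = ((-27 + 0) - 21)*((-4 + 0 + 2*0*4)*56) = (-27 - 21)*((-4 + 0 + 0)*56) = -(-192)*56 = -48*(-224) = 10752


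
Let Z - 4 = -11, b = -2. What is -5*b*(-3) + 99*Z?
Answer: -723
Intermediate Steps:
Z = -7 (Z = 4 - 11 = -7)
-5*b*(-3) + 99*Z = -5*(-2)*(-3) + 99*(-7) = 10*(-3) - 693 = -30 - 693 = -723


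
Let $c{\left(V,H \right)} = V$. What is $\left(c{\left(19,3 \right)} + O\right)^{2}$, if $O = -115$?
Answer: $9216$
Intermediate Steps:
$\left(c{\left(19,3 \right)} + O\right)^{2} = \left(19 - 115\right)^{2} = \left(-96\right)^{2} = 9216$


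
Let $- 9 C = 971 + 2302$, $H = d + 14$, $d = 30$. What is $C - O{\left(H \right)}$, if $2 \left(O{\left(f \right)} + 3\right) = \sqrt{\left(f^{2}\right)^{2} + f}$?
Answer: $- \frac{1082}{3} - 3 \sqrt{104115} \approx -1328.7$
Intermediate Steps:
$H = 44$ ($H = 30 + 14 = 44$)
$O{\left(f \right)} = -3 + \frac{\sqrt{f + f^{4}}}{2}$ ($O{\left(f \right)} = -3 + \frac{\sqrt{\left(f^{2}\right)^{2} + f}}{2} = -3 + \frac{\sqrt{f^{4} + f}}{2} = -3 + \frac{\sqrt{f + f^{4}}}{2}$)
$C = - \frac{1091}{3}$ ($C = - \frac{971 + 2302}{9} = \left(- \frac{1}{9}\right) 3273 = - \frac{1091}{3} \approx -363.67$)
$C - O{\left(H \right)} = - \frac{1091}{3} - \left(-3 + \frac{\sqrt{44 + 44^{4}}}{2}\right) = - \frac{1091}{3} - \left(-3 + \frac{\sqrt{44 + 3748096}}{2}\right) = - \frac{1091}{3} - \left(-3 + \frac{\sqrt{3748140}}{2}\right) = - \frac{1091}{3} - \left(-3 + \frac{6 \sqrt{104115}}{2}\right) = - \frac{1091}{3} - \left(-3 + 3 \sqrt{104115}\right) = - \frac{1091}{3} + \left(3 - 3 \sqrt{104115}\right) = - \frac{1082}{3} - 3 \sqrt{104115}$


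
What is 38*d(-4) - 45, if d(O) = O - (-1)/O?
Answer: -413/2 ≈ -206.50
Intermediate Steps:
d(O) = O + 1/O
38*d(-4) - 45 = 38*(-4 + 1/(-4)) - 45 = 38*(-4 - 1/4) - 45 = 38*(-17/4) - 45 = -323/2 - 45 = -413/2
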